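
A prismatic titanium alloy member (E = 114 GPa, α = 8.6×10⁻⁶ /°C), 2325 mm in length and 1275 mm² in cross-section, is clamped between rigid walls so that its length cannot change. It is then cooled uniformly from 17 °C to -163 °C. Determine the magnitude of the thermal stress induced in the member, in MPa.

σ ≈ 176 MPa (tensile)

Because both ends are immovable the net strain is zero, and the suppressed thermal strain is αΔT = 8.6×10⁻⁶ × 180 = 1548×10⁻⁶.
The stress required to suppress this strain is σ = Eε = 114×10³ × 1548×10⁻⁶ = 176.5 MPa, tensile since the member is trying to contract.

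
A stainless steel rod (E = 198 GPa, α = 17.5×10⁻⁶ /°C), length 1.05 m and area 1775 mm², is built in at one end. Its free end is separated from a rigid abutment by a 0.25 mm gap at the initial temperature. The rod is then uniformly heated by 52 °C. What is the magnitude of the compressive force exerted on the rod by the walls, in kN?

P ≈ 236 kN

If the wall were absent the rod would grow by αΔT L = 17.5×10⁻⁶ × 52 × 1050 = 0.9555 mm.
This exceeds the 0.25 mm gap, so the wall pushes back. The portion of expansion that must be recovered elastically is δ_free − gap = 0.9555 − 0.25 = 0.7055 mm.
Compatibility: PL/(AE) = 0.7055 mm, so σ = P/A = E × (0.7055/1050) = 133 MPa.
Force on the wall = σA = 133 × 1775 mm² = 236.1 kN.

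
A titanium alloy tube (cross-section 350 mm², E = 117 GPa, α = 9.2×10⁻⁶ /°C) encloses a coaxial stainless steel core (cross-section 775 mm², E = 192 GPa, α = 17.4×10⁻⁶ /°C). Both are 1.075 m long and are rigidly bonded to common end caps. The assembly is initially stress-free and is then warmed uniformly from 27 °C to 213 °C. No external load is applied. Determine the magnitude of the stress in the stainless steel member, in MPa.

Both members must finish at the same length. With the larger α, the stainless steel tends to over-expand; the plates restrain it, putting the stainless steel in compression and the titanium alloy in tension. With no external load the two internal forces are equal and opposite, magnitude P.
Setting the final lengths equal and cancelling L: (α₁ − α₂)ΔT = P/(A₁E₁) + P/(A₂E₂).
|α₁ − α₂|·ΔT = 8.2×10⁻⁶ × 186 = 0.001525.
1/(A₁E₁) + 1/(A₂E₂) = 1/(350×117×10³) + 1/(775×192×10³) = 3.114×10⁻⁸ N⁻¹.
P = 0.001525 / 3.114×10⁻⁸ = 48980 N = 48.98 kN.
σ_{stainless steel} = P/A₂ = 48980/775 = 63.2 MPa, compressive.

σ ≈ 63.2 MPa (compressive)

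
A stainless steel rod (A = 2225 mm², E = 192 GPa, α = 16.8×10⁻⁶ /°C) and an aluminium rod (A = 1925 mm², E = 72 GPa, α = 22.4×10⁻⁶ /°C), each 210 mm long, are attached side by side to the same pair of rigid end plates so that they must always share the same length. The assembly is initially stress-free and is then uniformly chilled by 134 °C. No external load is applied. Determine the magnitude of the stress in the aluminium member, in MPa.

The aluminium has the larger α, so on cooling it would change length more than the stainless steel if both were free. The rigid plates force a common final length, so the aluminium is put into tension and the stainless steel into compression, with equal and opposite forces P (no external load).
Compatibility of the two members (thermal + elastic change equal): (α₁ − α₂)ΔT = P·[1/(A₁E₁) + 1/(A₂E₂)].
|α₁ − α₂|·ΔT = 5.6×10⁻⁶ × 134 = 0.0007504.
1/(A₁E₁) + 1/(A₂E₂) = 1/(2225×192×10³) + 1/(1925×72×10³) = 9.556×10⁻⁹ N⁻¹.
P = 0.0007504 / 9.556×10⁻⁹ = 78530 N = 78.53 kN.
σ_{aluminium} = P/A₂ = 78530/1925 = 40.79 MPa, tensile.

σ ≈ 40.8 MPa (tensile)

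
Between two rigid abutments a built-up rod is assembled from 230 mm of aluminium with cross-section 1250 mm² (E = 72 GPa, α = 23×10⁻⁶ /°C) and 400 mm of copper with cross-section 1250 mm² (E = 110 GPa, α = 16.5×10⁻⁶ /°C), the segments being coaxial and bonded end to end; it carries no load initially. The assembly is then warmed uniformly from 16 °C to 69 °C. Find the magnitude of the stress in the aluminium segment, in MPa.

If the supports were absent, the total length change would be Σ αᵢΔT Lᵢ = 23×10⁻⁶×53×230 + 16.5×10⁻⁶×53×400 = 0.6302 mm.
Since the ends are fixed, an axial force P builds up, equal in every segment, with P · Σ Lᵢ/(AᵢEᵢ) = δ_free.
The series flexibility is Σ Lᵢ/(AᵢEᵢ) = 230/(1250×72×10³) + 400/(1250×110×10³) = 5.465×10⁻⁶ mm/N.
P = 0.6302 / 5.465×10⁻⁶ = 115300 N = 115.3 kN, compressive.
σ_{aluminium} = P / A = 115300 / 1250 = 92.25 MPa.

σ ≈ 92.3 MPa (compressive)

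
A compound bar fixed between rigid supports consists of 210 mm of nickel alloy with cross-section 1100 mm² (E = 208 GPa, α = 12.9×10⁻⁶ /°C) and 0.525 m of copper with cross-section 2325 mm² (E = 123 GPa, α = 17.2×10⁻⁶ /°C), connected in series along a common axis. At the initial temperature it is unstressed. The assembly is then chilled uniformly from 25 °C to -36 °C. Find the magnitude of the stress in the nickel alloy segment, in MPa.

With the walls removed the bar would change length by δ_free = Σ αᵢΔT Lᵢ = 12.9×10⁻⁶×61×210 + 17.2×10⁻⁶×61×525 = 0.7161 mm.
Since the ends are fixed, an axial force P builds up, equal in every segment, with P · Σ Lᵢ/(AᵢEᵢ) = δ_free.
Σ Lᵢ/(AᵢEᵢ) = 210/(1100×208×10³) + 525/(2325×123×10³) = 2.754×10⁻⁶ mm/N.
So P = 0.7161 / 2.754×10⁻⁶ = 260 kN, tensile.
σ_{nickel alloy} = P / A = 260000 / 1100 = 236.4 MPa.

σ ≈ 236 MPa (tensile)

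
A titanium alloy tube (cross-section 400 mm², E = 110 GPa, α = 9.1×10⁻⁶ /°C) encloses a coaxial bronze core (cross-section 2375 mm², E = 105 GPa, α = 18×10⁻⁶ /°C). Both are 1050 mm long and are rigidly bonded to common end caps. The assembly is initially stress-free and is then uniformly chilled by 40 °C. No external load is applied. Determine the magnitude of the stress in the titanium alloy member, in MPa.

σ ≈ 33.3 MPa (compressive)

Equilibrium of a rigid end plate with no external load gives equal and opposite internal forces ±P in the two members. Since α_{bronze} > α_{titanium alloy}, cooling drives the bronze into tension and the titanium alloy into compression.
Setting the final lengths equal and cancelling L: (α₁ − α₂)ΔT = P/(A₁E₁) + P/(A₂E₂).
|α₁ − α₂|·ΔT = 8.9×10⁻⁶ × 40 = 0.000356.
1/(A₁E₁) + 1/(A₂E₂) = 1/(400×110×10³) + 1/(2375×105×10³) = 2.674×10⁻⁸ N⁻¹.
P = 0.000356 / 2.674×10⁻⁸ = 13310 N = 13.31 kN.
σ_{titanium alloy} = P/A₁ = 13310/400 = 33.29 MPa, compressive.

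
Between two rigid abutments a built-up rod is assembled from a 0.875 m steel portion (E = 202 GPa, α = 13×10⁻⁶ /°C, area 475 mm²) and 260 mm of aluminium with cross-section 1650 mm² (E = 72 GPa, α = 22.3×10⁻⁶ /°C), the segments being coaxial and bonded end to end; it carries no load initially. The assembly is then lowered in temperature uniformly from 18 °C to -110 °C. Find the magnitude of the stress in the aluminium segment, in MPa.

Free thermal contraction of the whole bar: Σ αᵢΔT Lᵢ = 13×10⁻⁶×128×875 + 22.3×10⁻⁶×128×260 = 2.198 mm.
The walls prevent any net length change, so an axial force P (same in every segment) develops. Compatibility: P · Σ Lᵢ/(AᵢEᵢ) = δ_free.
The series flexibility is Σ Lᵢ/(AᵢEᵢ) = 875/(475×202×10³) + 260/(1650×72×10³) = 1.131×10⁻⁵ mm/N.
P = 2.198 / 1.131×10⁻⁵ = 194400 N = 194.4 kN, tensile.
σ_{aluminium} = P / A = 194400 / 1650 = 117.8 MPa.

σ ≈ 118 MPa (tensile)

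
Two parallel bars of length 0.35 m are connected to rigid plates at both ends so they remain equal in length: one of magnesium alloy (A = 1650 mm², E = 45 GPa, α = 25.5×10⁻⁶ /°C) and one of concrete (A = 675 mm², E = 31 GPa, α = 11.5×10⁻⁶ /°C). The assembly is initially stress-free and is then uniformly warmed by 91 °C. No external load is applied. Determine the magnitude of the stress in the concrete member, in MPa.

σ ≈ 30.8 MPa (tensile)

Equilibrium of a rigid end plate with no external load gives equal and opposite internal forces ±P in the two members. Since α_{magnesium alloy} > α_{concrete}, heating drives the magnesium alloy into compression and the concrete into tension.
Setting the final lengths equal and cancelling L: (α₁ − α₂)ΔT = P/(A₁E₁) + P/(A₂E₂).
|α₁ − α₂|·ΔT = 14×10⁻⁶ × 91 = 0.001274.
1/(A₁E₁) + 1/(A₂E₂) = 1/(1650×45×10³) + 1/(675×31×10³) = 6.126×10⁻⁸ N⁻¹.
So P = 0.001274 / 6.126×10⁻⁸ = 20.8 kN.
σ_{concrete} = P/A₂ = 20800/675 = 30.81 MPa, tensile.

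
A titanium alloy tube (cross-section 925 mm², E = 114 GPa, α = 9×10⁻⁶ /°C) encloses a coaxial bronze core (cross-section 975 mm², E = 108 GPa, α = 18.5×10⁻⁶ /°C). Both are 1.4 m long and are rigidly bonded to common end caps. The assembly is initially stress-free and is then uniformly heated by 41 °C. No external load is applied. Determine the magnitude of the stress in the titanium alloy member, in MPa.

Both members must finish at the same length. With the larger α, the bronze tends to over-expand; the plates restrain it, putting the bronze in compression and the titanium alloy in tension. With no external load the two internal forces are equal and opposite, magnitude P.
Equating the net (thermal + elastic) strains gives |α₁ − α₂|·ΔT = P·[1/(A₁E₁) + 1/(A₂E₂)].
|α₁ − α₂|·ΔT = 9.5×10⁻⁶ × 41 = 0.0003895.
1/(A₁E₁) + 1/(A₂E₂) = 1/(925×114×10³) + 1/(975×108×10³) = 1.898×10⁻⁸ N⁻¹.
So P = 0.0003895 / 1.898×10⁻⁸ = 20.52 kN.
σ_{titanium alloy} = P/A₁ = 20520/925 = 22.19 MPa, tensile.

σ ≈ 22.2 MPa (tensile)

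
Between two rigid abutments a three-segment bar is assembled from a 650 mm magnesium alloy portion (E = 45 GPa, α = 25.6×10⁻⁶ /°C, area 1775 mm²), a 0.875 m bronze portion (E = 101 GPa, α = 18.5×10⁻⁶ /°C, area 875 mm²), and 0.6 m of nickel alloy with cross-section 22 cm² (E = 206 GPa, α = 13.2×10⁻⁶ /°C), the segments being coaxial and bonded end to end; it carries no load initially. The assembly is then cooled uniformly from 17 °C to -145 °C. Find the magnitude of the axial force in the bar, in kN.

P ≈ 341 kN (tensile)

With the walls removed the bar would change length by δ_free = Σ αᵢΔT Lᵢ = 25.6×10⁻⁶×162×650 + 18.5×10⁻⁶×162×875 + 13.2×10⁻⁶×162×600 = 6.601 mm.
The rigid supports impose zero overall length change; the single axial force P common to all segments must satisfy P Σ Lᵢ/(AᵢEᵢ) = δ_free.
The series flexibility is Σ Lᵢ/(AᵢEᵢ) = 650/(1775×45×10³) + 875/(875×101×10³) + 600/(2200×206×10³) = 1.936×10⁻⁵ mm/N.
So P = 6.601 / 1.936×10⁻⁵ = 340.9 kN, tensile.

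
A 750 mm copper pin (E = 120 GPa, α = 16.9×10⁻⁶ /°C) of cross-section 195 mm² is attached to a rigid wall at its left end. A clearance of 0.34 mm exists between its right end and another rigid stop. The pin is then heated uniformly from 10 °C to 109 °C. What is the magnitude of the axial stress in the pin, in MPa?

σ ≈ 146 MPa (compressive)

If the wall were absent the pin would grow by αΔT L = 16.9×10⁻⁶ × 99 × 750 = 1.255 mm.
The gap closes (δ_free > 0.34 mm) and the wall then resists a further 1.255 − 0.34 = 0.9148 mm of expansion.
That suppressed elongation corresponds to σ = E·Δ/L = 120×10³ × 0.9148/750 = 146.4 MPa.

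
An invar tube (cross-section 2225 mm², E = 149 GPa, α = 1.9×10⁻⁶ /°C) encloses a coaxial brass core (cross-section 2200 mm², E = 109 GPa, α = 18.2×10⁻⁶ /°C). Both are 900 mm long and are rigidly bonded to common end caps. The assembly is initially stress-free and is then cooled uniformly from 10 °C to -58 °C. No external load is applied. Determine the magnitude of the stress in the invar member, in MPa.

The brass has the larger α, so on cooling it would change length more than the invar if both were free. The rigid plates force a common final length, so the brass is put into tension and the invar into compression, with equal and opposite forces P (no external load).
Equating the net (thermal + elastic) strains gives |α₁ − α₂|·ΔT = P·[1/(A₁E₁) + 1/(A₂E₂)].
|α₁ − α₂|·ΔT = 16.3×10⁻⁶ × 68 = 0.001108.
1/(A₁E₁) + 1/(A₂E₂) = 1/(2225×149×10³) + 1/(2200×109×10³) = 7.187×10⁻⁹ N⁻¹.
So P = 0.001108 / 7.187×10⁻⁹ = 154.2 kN.
σ_{invar} = P/A₁ = 154200/2225 = 69.32 MPa, compressive.

σ ≈ 69.3 MPa (compressive)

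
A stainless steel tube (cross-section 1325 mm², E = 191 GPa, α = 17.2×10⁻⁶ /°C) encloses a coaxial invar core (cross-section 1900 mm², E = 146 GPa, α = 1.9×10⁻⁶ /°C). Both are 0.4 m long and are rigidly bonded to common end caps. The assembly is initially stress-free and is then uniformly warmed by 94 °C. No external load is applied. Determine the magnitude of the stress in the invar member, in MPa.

Both members must finish at the same length. With the larger α, the stainless steel tends to over-expand; the plates restrain it, putting the stainless steel in compression and the invar in tension. With no external load the two internal forces are equal and opposite, magnitude P.
Equating the net (thermal + elastic) strains gives |α₁ − α₂|·ΔT = P·[1/(A₁E₁) + 1/(A₂E₂)].
|α₁ − α₂|·ΔT = 15.3×10⁻⁶ × 94 = 0.001438.
1/(A₁E₁) + 1/(A₂E₂) = 1/(1325×191×10³) + 1/(1900×146×10³) = 7.556×10⁻⁹ N⁻¹.
So P = 0.001438 / 7.556×10⁻⁹ = 190.3 kN.
σ_{invar} = P/A₂ = 190300/1900 = 100.2 MPa, tensile.

σ ≈ 100 MPa (tensile)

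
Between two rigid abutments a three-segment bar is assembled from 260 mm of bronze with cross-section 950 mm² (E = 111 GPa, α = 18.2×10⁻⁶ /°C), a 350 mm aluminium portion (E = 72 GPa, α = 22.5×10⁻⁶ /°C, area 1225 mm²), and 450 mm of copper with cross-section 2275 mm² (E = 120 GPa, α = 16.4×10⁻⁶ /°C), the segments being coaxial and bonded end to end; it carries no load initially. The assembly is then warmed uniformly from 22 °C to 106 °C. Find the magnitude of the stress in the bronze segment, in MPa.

σ ≈ 219 MPa (compressive)

If the supports were absent, the total length change would be Σ αᵢΔT Lᵢ = 18.2×10⁻⁶×84×260 + 22.5×10⁻⁶×84×350 + 16.4×10⁻⁶×84×450 = 1.679 mm.
The walls prevent any net length change, so an axial force P (same in every segment) develops. Compatibility: P · Σ Lᵢ/(AᵢEᵢ) = δ_free.
Σ Lᵢ/(AᵢEᵢ) = 260/(950×111×10³) + 350/(1225×72×10³) + 450/(2275×120×10³) = 8.082×10⁻⁶ mm/N.
Hence P = δ_free / Σ(L/AE) = 1.679/8.082×10⁻⁶ = 207.7 kN (compressive).
σ_{bronze} = P / A = 207700 / 950 = 218.7 MPa.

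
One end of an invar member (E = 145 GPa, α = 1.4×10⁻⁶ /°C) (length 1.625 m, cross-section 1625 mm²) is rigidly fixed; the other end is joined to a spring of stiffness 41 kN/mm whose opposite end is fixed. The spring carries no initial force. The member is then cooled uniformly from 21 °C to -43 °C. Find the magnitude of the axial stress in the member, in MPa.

σ ≈ 2.86 MPa (tensile)

If the spring were absent the member would shorten by αΔT L = 1.4×10⁻⁶ × 64 × 1625 = 0.1456 mm.
With a force P in the spring, the elastic change of the member is PL/(AE) and that of the spring is P/k; compatibility requires their sum to equal δ_free.
So P = δ_free / [L/(AE) + 1/k] = 0.1456 / [ 1625/(1625×145×10³) + 1/(41×10³) ].
P = 0.1456 / 3.129×10⁻⁵ = 4654 N.
σ = P/A = 4654/1625 = 2.864 MPa.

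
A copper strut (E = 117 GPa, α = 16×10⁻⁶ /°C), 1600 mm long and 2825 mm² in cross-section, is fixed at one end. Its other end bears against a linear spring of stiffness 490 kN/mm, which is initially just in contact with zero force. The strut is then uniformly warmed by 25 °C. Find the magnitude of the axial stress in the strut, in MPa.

Free thermal expansion: δ_free = αΔT L = 16×10⁻⁶ × 25 × 1600 = 0.64 mm.
With a force P in the spring, the elastic change of the strut is PL/(AE) and that of the spring is P/k; compatibility requires their sum to equal δ_free.
So P = δ_free / [L/(AE) + 1/k] = 0.64 / [ 1600/(2825×117×10³) + 1/(490×10³) ].
P = 0.64 / 6.882×10⁻⁶ = 93000 N.
σ = P/A = 93000/2825 = 32.92 MPa.

σ ≈ 32.9 MPa (compressive)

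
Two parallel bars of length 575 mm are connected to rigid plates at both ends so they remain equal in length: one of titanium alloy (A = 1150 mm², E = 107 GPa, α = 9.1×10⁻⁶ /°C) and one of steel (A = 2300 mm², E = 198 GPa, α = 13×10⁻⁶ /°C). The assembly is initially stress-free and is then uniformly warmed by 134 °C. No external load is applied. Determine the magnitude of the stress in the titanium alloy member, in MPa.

Equilibrium of a rigid end plate with no external load gives equal and opposite internal forces ±P in the two members. Since α_{steel} > α_{titanium alloy}, heating drives the steel into compression and the titanium alloy into tension.
Equating the net (thermal + elastic) strains gives |α₁ − α₂|·ΔT = P·[1/(A₁E₁) + 1/(A₂E₂)].
|α₁ − α₂|·ΔT = 3.9×10⁻⁶ × 134 = 0.0005226.
1/(A₁E₁) + 1/(A₂E₂) = 1/(1150×107×10³) + 1/(2300×198×10³) = 1.032×10⁻⁸ N⁻¹.
So P = 0.0005226 / 1.032×10⁻⁸ = 50.63 kN.
σ_{titanium alloy} = P/A₁ = 50630/1150 = 44.02 MPa, tensile.

σ ≈ 44 MPa (tensile)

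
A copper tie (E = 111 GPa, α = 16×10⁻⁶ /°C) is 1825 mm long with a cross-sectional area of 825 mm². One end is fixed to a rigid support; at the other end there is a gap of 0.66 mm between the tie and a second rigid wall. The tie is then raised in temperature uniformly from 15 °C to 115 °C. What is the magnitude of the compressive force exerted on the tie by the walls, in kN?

P ≈ 113 kN

Free thermal elongation = αΔT L = 16×10⁻⁶ × 100 × 1825 = 2.92 mm.
This exceeds the 0.66 mm gap, so the wall pushes back. The portion of expansion that must be recovered elastically is δ_free − gap = 2.92 − 0.66 = 2.26 mm.
That suppressed elongation corresponds to σ = E·Δ/L = 111×10³ × 2.26/1825 = 137.5 MPa.
P = σA = 137.5 × 825 = 113.4 kN.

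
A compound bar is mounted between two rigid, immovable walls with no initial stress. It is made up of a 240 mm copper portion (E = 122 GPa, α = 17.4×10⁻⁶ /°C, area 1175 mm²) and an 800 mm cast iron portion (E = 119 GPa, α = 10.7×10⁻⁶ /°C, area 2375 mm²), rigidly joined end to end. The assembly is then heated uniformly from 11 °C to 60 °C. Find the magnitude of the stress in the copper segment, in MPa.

σ ≈ 118 MPa (compressive)

Free thermal expansion of the whole bar: Σ αᵢΔT Lᵢ = 17.4×10⁻⁶×49×240 + 10.7×10⁻⁶×49×800 = 0.6241 mm.
Since the ends are fixed, an axial force P builds up, equal in every segment, with P · Σ Lᵢ/(AᵢEᵢ) = δ_free.
Σ Lᵢ/(AᵢEᵢ) = 240/(1175×122×10³) + 800/(2375×119×10³) = 4.505×10⁻⁶ mm/N.
P = 0.6241 / 4.505×10⁻⁶ = 138500 N = 138.5 kN, compressive.
σ_{copper} = P / A = 138500 / 1175 = 117.9 MPa.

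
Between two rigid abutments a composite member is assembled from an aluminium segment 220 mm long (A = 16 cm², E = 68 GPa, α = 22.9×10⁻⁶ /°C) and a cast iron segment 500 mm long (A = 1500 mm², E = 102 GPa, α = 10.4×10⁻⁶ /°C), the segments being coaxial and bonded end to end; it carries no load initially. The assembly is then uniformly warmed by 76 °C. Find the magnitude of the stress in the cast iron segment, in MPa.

If the supports were absent, the total length change would be Σ αᵢΔT Lᵢ = 22.9×10⁻⁶×76×220 + 10.4×10⁻⁶×76×500 = 0.7781 mm.
The rigid supports impose zero overall length change; the single axial force P common to all segments must satisfy P Σ Lᵢ/(AᵢEᵢ) = δ_free.
Σ Lᵢ/(AᵢEᵢ) = 220/(1600×68×10³) + 500/(1500×102×10³) = 5.29×10⁻⁶ mm/N.
So P = 0.7781 / 5.29×10⁻⁶ = 147.1 kN, compressive.
σ_{cast iron} = P / A = 147100 / 1500 = 98.06 MPa.

σ ≈ 98.1 MPa (compressive)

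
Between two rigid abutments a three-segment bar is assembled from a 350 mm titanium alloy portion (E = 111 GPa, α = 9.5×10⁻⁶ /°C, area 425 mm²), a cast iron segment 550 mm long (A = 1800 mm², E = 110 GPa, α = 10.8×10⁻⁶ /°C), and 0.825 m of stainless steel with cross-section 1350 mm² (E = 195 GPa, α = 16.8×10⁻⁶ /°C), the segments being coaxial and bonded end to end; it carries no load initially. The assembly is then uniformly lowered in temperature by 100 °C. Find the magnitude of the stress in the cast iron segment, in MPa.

If the supports were absent, the total length change would be Σ αᵢΔT Lᵢ = 9.5×10⁻⁶×100×350 + 10.8×10⁻⁶×100×550 + 16.8×10⁻⁶×100×825 = 2.312 mm.
The rigid supports impose zero overall length change; the single axial force P common to all segments must satisfy P Σ Lᵢ/(AᵢEᵢ) = δ_free.
The series flexibility is Σ Lᵢ/(AᵢEᵢ) = 350/(425×111×10³) + 550/(1800×110×10³) + 825/(1350×195×10³) = 1.333×10⁻⁵ mm/N.
P = 2.312 / 1.333×10⁻⁵ = 173500 N = 173.5 kN, tensile.
σ_{cast iron} = P / A = 173500 / 1800 = 96.37 MPa.

σ ≈ 96.4 MPa (tensile)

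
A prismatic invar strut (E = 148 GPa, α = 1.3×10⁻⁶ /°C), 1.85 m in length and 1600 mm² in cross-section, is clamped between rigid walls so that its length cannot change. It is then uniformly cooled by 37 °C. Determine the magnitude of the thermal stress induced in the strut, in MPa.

With length fixed, the mechanical strain must cancel the thermal strain αΔT = 1.3×10⁻⁶ × 37 = 48.1×10⁻⁶.
The stress required to suppress this strain is σ = Eε = 148×10³ × 48.1×10⁻⁶ = 7.119 MPa, tensile since the strut is trying to contract.

σ ≈ 7.12 MPa (tensile)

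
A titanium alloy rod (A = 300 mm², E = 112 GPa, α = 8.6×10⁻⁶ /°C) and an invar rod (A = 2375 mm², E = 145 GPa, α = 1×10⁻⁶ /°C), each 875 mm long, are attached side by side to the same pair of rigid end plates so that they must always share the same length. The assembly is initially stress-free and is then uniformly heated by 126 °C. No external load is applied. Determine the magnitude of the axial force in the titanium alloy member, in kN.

Equilibrium of a rigid end plate with no external load gives equal and opposite internal forces ±P in the two members. Since α_{titanium alloy} > α_{invar}, heating drives the titanium alloy into compression and the invar into tension.
Equating the net (thermal + elastic) strains gives |α₁ − α₂|·ΔT = P·[1/(A₁E₁) + 1/(A₂E₂)].
|α₁ − α₂|·ΔT = 7.6×10⁻⁶ × 126 = 0.0009576.
1/(A₁E₁) + 1/(A₂E₂) = 1/(300×112×10³) + 1/(2375×145×10³) = 3.267×10⁻⁸ N⁻¹.
P = 0.0009576 / 3.267×10⁻⁸ = 29320 N = 29.32 kN.

P ≈ 29.3 kN (compressive in the titanium alloy)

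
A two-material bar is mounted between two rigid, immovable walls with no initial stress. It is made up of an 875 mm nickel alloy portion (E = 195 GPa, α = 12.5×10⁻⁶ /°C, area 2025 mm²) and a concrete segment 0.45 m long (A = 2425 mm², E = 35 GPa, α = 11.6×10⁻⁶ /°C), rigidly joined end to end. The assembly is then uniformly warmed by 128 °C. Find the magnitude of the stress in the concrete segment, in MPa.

Free thermal expansion of the whole bar: Σ αᵢΔT Lᵢ = 12.5×10⁻⁶×128×875 + 11.6×10⁻⁶×128×450 = 2.068 mm.
Since the ends are fixed, an axial force P builds up, equal in every segment, with P · Σ Lᵢ/(AᵢEᵢ) = δ_free.
Σ Lᵢ/(AᵢEᵢ) = 875/(2025×195×10³) + 450/(2425×35×10³) = 7.518×10⁻⁶ mm/N.
P = 2.068 / 7.518×10⁻⁶ = 275100 N = 275.1 kN, compressive.
σ_{concrete} = P / A = 275100 / 2425 = 113.4 MPa.

σ ≈ 113 MPa (compressive)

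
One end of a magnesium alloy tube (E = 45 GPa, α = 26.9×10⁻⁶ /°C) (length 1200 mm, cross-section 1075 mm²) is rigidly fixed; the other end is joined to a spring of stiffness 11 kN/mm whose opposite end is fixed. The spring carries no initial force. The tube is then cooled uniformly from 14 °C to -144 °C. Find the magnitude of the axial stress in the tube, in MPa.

σ ≈ 41 MPa (tensile)

The unrestrained thermal change is αΔT L = 26.9×10⁻⁶ × 158 × 1200 = 5.1 mm.
With a force P in the spring, the elastic change of the tube is PL/(AE) and that of the spring is P/k; compatibility requires their sum to equal δ_free.
So P = δ_free / [L/(AE) + 1/k] = 5.1 / [ 1200/(1075×45×10³) + 1/(11×10³) ].
P = 5.1 / 0.0001157 = 44080 N.
σ = P/A = 44080/1075 = 41 MPa.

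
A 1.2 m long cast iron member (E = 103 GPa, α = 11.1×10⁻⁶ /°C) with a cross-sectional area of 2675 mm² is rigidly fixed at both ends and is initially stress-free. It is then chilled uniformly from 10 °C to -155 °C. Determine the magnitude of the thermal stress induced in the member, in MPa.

σ ≈ 189 MPa (tensile)

Because both ends are immovable the net strain is zero, and the suppressed thermal strain is αΔT = 11.1×10⁻⁶ × 165 = 1831.5×10⁻⁶.
The stress required to suppress this strain is σ = Eε = 103×10³ × 1831.5×10⁻⁶ = 188.6 MPa, tensile since the member is trying to contract.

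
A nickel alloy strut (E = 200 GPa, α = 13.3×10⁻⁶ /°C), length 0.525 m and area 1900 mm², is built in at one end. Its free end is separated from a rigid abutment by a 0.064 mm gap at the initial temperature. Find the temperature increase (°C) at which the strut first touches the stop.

ΔT ≈ 9.17 °C

The gap closes when αΔT L = 0.064 mm, since the strut is still unstressed at that instant.
ΔT = 0.064 / (13.3×10⁻⁶ × 525) = 9.166 °C.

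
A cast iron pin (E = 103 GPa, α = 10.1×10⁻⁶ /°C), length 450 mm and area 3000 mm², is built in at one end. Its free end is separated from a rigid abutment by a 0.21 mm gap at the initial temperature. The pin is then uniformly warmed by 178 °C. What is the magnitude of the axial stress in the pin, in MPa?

Unrestrained expansion: δ_free = αΔT L = 10.1×10⁻⁶ × 178 × 450 = 0.809 mm.
After closing the 0.21 mm clearance, 0.809 − 0.21 = 0.599 mm of expansion remains to be suppressed by the wall.
So σ = E(δ_free − g)/L = 103×10³ × 0.599/450 = 137.1 MPa.

σ ≈ 137 MPa (compressive)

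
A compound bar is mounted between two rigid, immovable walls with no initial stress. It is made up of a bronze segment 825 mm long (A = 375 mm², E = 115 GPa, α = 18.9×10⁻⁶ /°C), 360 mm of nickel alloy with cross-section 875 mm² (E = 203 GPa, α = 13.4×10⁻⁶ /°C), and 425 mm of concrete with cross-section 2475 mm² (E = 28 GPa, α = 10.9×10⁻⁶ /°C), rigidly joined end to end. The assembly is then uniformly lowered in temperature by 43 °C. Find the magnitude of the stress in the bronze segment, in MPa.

σ ≈ 105 MPa (tensile)

If the supports were absent, the total length change would be Σ αᵢΔT Lᵢ = 18.9×10⁻⁶×43×825 + 13.4×10⁻⁶×43×360 + 10.9×10⁻⁶×43×425 = 1.077 mm.
The walls prevent any net length change, so an axial force P (same in every segment) develops. Compatibility: P · Σ Lᵢ/(AᵢEᵢ) = δ_free.
Σ Lᵢ/(AᵢEᵢ) = 825/(375×115×10³) + 360/(875×203×10³) + 425/(2475×28×10³) = 2.729×10⁻⁵ mm/N.
P = 1.077 / 2.729×10⁻⁵ = 39470 N = 39.47 kN, tensile.
σ_{bronze} = P / A = 39470 / 375 = 105.3 MPa.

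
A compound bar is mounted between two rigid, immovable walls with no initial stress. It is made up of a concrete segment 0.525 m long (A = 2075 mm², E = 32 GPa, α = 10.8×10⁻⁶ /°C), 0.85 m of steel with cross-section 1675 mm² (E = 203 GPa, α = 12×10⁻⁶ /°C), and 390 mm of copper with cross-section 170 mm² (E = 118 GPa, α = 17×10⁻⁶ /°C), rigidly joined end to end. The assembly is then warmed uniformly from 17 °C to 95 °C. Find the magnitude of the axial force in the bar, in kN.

If the supports were absent, the total length change would be Σ αᵢΔT Lᵢ = 10.8×10⁻⁶×78×525 + 12×10⁻⁶×78×850 + 17×10⁻⁶×78×390 = 1.755 mm.
The walls prevent any net length change, so an axial force P (same in every segment) develops. Compatibility: P · Σ Lᵢ/(AᵢEᵢ) = δ_free.
Σ Lᵢ/(AᵢEᵢ) = 525/(2075×32×10³) + 850/(1675×203×10³) + 390/(170×118×10³) = 2.985×10⁻⁵ mm/N.
Hence P = δ_free / Σ(L/AE) = 1.755/2.985×10⁻⁵ = 58.8 kN (compressive).

P ≈ 58.8 kN (compressive)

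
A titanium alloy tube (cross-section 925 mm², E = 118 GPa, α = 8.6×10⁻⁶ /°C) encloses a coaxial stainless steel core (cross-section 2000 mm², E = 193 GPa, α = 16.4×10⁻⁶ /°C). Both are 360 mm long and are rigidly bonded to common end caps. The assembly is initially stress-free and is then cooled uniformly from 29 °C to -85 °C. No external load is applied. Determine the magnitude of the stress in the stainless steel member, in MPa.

The stainless steel has the larger α, so on cooling it would change length more than the titanium alloy if both were free. The rigid plates force a common final length, so the stainless steel is put into tension and the titanium alloy into compression, with equal and opposite forces P (no external load).
Equating the net (thermal + elastic) strains gives |α₁ − α₂|·ΔT = P·[1/(A₁E₁) + 1/(A₂E₂)].
|α₁ − α₂|·ΔT = 7.8×10⁻⁶ × 114 = 0.0008892.
1/(A₁E₁) + 1/(A₂E₂) = 1/(925×118×10³) + 1/(2000×193×10³) = 1.175×10⁻⁸ N⁻¹.
So P = 0.0008892 / 1.175×10⁻⁸ = 75.66 kN.
σ_{stainless steel} = P/A₂ = 75660/2000 = 37.83 MPa, tensile.

σ ≈ 37.8 MPa (tensile)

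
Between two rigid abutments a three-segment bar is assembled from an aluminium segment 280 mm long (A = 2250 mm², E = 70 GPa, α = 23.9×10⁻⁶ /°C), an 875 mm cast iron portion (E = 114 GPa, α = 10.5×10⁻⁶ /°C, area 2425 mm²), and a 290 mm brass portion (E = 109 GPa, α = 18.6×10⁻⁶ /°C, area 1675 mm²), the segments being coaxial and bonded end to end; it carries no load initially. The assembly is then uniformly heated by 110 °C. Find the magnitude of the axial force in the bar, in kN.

P ≈ 358 kN (compressive)

Free thermal expansion of the whole bar: Σ αᵢΔT Lᵢ = 23.9×10⁻⁶×110×280 + 10.5×10⁻⁶×110×875 + 18.6×10⁻⁶×110×290 = 2.34 mm.
The rigid supports impose zero overall length change; the single axial force P common to all segments must satisfy P Σ Lᵢ/(AᵢEᵢ) = δ_free.
The series flexibility is Σ Lᵢ/(AᵢEᵢ) = 280/(2250×70×10³) + 875/(2425×114×10³) + 290/(1675×109×10³) = 6.531×10⁻⁶ mm/N.
P = 2.34 / 6.531×10⁻⁶ = 358300 N = 358.3 kN, compressive.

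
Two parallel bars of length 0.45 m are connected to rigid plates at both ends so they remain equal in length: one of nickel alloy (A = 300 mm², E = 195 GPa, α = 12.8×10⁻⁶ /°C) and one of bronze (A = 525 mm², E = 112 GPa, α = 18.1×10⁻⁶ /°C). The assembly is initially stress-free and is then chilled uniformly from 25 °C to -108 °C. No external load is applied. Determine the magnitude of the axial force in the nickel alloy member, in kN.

P ≈ 20.7 kN (compressive in the nickel alloy)

The bronze has the larger α, so on cooling it would change length more than the nickel alloy if both were free. The rigid plates force a common final length, so the bronze is put into tension and the nickel alloy into compression, with equal and opposite forces P (no external load).
Compatibility of the two members (thermal + elastic change equal): (α₁ − α₂)ΔT = P·[1/(A₁E₁) + 1/(A₂E₂)].
|α₁ − α₂|·ΔT = 5.3×10⁻⁶ × 133 = 0.0007049.
1/(A₁E₁) + 1/(A₂E₂) = 1/(300×195×10³) + 1/(525×112×10³) = 3.41×10⁻⁸ N⁻¹.
P = 0.0007049 / 3.41×10⁻⁸ = 20670 N = 20.67 kN.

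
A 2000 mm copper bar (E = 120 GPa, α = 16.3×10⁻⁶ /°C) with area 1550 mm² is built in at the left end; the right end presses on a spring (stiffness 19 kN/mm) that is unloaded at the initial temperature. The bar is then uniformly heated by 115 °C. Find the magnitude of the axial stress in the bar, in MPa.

If the spring were absent the bar would lengthen by αΔT L = 16.3×10⁻⁶ × 115 × 2000 = 3.749 mm.
With a force P in the spring, the elastic change of the bar is PL/(AE) and that of the spring is P/k; compatibility requires their sum to equal δ_free.
P [ L/(AE) + 1/k ] = δ_free → P [ 2000/(1550×120×10³) + 1/(19×10³) ] = 3.749.
P = 3.749 / 6.338×10⁻⁵ = 59150 N.
σ = P/A = 59150/1550 = 38.16 MPa.

σ ≈ 38.2 MPa (compressive)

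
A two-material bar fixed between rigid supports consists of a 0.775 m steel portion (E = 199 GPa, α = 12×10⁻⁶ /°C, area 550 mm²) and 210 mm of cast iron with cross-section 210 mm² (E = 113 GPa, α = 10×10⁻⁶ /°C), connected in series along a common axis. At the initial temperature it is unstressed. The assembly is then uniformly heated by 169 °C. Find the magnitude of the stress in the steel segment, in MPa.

σ ≈ 220 MPa (compressive)

If the supports were absent, the total length change would be Σ αᵢΔT Lᵢ = 12×10⁻⁶×169×775 + 10×10⁻⁶×169×210 = 1.927 mm.
The rigid supports impose zero overall length change; the single axial force P common to all segments must satisfy P Σ Lᵢ/(AᵢEᵢ) = δ_free.
Σ Lᵢ/(AᵢEᵢ) = 775/(550×199×10³) + 210/(210×113×10³) = 1.593×10⁻⁵ mm/N.
So P = 1.927 / 1.593×10⁻⁵ = 120.9 kN, compressive.
σ_{steel} = P / A = 120900 / 550 = 219.9 MPa.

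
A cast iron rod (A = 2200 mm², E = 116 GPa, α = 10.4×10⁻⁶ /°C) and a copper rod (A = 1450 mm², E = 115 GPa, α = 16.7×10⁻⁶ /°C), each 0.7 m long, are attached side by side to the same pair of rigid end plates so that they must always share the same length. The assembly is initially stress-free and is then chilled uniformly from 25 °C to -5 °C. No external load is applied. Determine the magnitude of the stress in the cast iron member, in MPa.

Equilibrium of a rigid end plate with no external load gives equal and opposite internal forces ±P in the two members. Since α_{copper} > α_{cast iron}, cooling drives the copper into tension and the cast iron into compression.
Compatibility of the two members (thermal + elastic change equal): (α₁ − α₂)ΔT = P·[1/(A₁E₁) + 1/(A₂E₂)].
|α₁ − α₂|·ΔT = 6.3×10⁻⁶ × 30 = 0.000189.
1/(A₁E₁) + 1/(A₂E₂) = 1/(2200×116×10³) + 1/(1450×115×10³) = 9.915×10⁻⁹ N⁻¹.
So P = 0.000189 / 9.915×10⁻⁹ = 19.06 kN.
σ_{cast iron} = P/A₁ = 19060/2200 = 8.664 MPa, compressive.

σ ≈ 8.66 MPa (compressive)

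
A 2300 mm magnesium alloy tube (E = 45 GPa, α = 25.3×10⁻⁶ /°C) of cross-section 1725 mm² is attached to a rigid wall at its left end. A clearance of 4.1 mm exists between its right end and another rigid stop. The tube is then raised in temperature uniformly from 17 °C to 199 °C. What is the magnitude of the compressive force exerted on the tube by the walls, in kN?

P ≈ 219 kN

Free thermal elongation = αΔT L = 25.3×10⁻⁶ × 182 × 2300 = 10.59 mm.
After closing the 4.1 mm clearance, 10.59 − 4.1 = 6.491 mm of expansion remains to be suppressed by the wall.
Compatibility: PL/(AE) = 6.491 mm, so σ = P/A = E × (6.491/2300) = 127 MPa.
P = σA = 127 × 1725 = 219.1 kN.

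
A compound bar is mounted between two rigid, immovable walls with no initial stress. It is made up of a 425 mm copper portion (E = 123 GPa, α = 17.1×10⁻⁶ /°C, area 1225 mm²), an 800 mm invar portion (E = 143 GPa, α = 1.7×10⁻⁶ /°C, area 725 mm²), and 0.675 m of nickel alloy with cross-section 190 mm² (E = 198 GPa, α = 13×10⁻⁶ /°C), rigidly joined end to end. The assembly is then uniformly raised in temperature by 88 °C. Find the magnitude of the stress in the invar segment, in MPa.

Free thermal expansion of the whole bar: Σ αᵢΔT Lᵢ = 17.1×10⁻⁶×88×425 + 1.7×10⁻⁶×88×800 + 13×10⁻⁶×88×675 = 1.531 mm.
The walls prevent any net length change, so an axial force P (same in every segment) develops. Compatibility: P · Σ Lᵢ/(AᵢEᵢ) = δ_free.
The series flexibility is Σ Lᵢ/(AᵢEᵢ) = 425/(1225×123×10³) + 800/(725×143×10³) + 675/(190×198×10³) = 2.848×10⁻⁵ mm/N.
So P = 1.531 / 2.848×10⁻⁵ = 53.77 kN, compressive.
σ_{invar} = P / A = 53770 / 725 = 74.17 MPa.

σ ≈ 74.2 MPa (compressive)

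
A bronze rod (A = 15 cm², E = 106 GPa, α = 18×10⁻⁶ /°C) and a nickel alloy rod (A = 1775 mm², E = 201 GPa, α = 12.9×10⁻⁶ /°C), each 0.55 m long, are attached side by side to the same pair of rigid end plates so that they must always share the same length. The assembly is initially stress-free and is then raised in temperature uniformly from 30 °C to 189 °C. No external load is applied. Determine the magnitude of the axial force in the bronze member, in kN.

Equilibrium of a rigid end plate with no external load gives equal and opposite internal forces ±P in the two members. Since α_{bronze} > α_{nickel alloy}, heating drives the bronze into compression and the nickel alloy into tension.
Compatibility of the two members (thermal + elastic change equal): (α₁ − α₂)ΔT = P·[1/(A₁E₁) + 1/(A₂E₂)].
|α₁ − α₂|·ΔT = 5.1×10⁻⁶ × 159 = 0.0008109.
1/(A₁E₁) + 1/(A₂E₂) = 1/(1500×106×10³) + 1/(1775×201×10³) = 9.092×10⁻⁹ N⁻¹.
P = 0.0008109 / 9.092×10⁻⁹ = 89190 N = 89.19 kN.

P ≈ 89.2 kN (compressive in the bronze)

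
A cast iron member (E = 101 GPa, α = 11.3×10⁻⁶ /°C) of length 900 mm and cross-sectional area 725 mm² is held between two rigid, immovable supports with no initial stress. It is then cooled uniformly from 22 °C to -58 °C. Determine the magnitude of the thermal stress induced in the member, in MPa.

σ ≈ 91.3 MPa (tensile)

With length fixed, the mechanical strain must cancel the thermal strain αΔT = 11.3×10⁻⁶ × 80 = 904×10⁻⁶.
The stress required to suppress this strain is σ = Eε = 101×10³ × 904×10⁻⁶ = 91.3 MPa, tensile since the member is trying to contract.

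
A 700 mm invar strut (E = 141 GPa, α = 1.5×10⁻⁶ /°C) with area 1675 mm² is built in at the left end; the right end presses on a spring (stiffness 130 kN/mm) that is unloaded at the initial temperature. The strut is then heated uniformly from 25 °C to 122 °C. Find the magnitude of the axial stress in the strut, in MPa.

If the spring were absent the strut would lengthen by αΔT L = 1.5×10⁻⁶ × 97 × 700 = 0.1019 mm.
Let P be the compressive force at the spring. The strut shortens elastically by PL/(AE) and the spring compresses by P/k; together these equal δ_free.
P [ L/(AE) + 1/k ] = δ_free → P [ 700/(1675×141×10³) + 1/(130×10³) ] = 0.1019.
P = 0.1019 / 1.066×10⁻⁵ = 9558 N.
σ = P/A = 9558/1675 = 5.706 MPa.

σ ≈ 5.71 MPa (compressive)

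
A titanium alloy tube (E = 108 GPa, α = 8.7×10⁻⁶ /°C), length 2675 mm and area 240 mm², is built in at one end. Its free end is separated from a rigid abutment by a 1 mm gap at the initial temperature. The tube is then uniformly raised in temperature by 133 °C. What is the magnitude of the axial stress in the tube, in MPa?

Unrestrained expansion: δ_free = αΔT L = 8.7×10⁻⁶ × 133 × 2675 = 3.095 mm.
After closing the 1 mm clearance, 3.095 − 1 = 2.095 mm of expansion remains to be suppressed by the wall.
Compatibility: PL/(AE) = 2.095 mm, so σ = P/A = E × (2.095/2675) = 84.59 MPa.

σ ≈ 84.6 MPa (compressive)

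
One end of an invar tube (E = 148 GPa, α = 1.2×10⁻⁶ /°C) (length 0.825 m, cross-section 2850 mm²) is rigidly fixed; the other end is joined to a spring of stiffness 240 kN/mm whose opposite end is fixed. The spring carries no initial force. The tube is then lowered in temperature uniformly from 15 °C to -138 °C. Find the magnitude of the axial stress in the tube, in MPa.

σ ≈ 8.68 MPa (tensile)

The unrestrained thermal change is αΔT L = 1.2×10⁻⁶ × 153 × 825 = 0.1515 mm.
With a force P in the spring, the elastic change of the tube is PL/(AE) and that of the spring is P/k; compatibility requires their sum to equal δ_free.
So P = δ_free / [L/(AE) + 1/k] = 0.1515 / [ 825/(2850×148×10³) + 1/(240×10³) ].
P = 0.1515 / 6.123×10⁻⁶ = 24740 N.
σ = P/A = 24740/2850 = 8.681 MPa.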